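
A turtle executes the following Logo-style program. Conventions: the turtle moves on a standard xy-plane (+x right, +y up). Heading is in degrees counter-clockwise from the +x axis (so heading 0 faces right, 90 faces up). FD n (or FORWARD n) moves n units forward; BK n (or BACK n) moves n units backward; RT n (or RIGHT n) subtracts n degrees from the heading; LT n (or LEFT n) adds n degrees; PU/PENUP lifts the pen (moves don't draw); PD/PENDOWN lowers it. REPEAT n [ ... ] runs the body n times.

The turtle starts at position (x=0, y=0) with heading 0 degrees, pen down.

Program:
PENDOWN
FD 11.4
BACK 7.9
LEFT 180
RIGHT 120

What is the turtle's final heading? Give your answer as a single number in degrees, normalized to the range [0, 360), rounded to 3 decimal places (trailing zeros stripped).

Executing turtle program step by step:
Start: pos=(0,0), heading=0, pen down
PD: pen down
FD 11.4: (0,0) -> (11.4,0) [heading=0, draw]
BK 7.9: (11.4,0) -> (3.5,0) [heading=0, draw]
LT 180: heading 0 -> 180
RT 120: heading 180 -> 60
Final: pos=(3.5,0), heading=60, 2 segment(s) drawn

Answer: 60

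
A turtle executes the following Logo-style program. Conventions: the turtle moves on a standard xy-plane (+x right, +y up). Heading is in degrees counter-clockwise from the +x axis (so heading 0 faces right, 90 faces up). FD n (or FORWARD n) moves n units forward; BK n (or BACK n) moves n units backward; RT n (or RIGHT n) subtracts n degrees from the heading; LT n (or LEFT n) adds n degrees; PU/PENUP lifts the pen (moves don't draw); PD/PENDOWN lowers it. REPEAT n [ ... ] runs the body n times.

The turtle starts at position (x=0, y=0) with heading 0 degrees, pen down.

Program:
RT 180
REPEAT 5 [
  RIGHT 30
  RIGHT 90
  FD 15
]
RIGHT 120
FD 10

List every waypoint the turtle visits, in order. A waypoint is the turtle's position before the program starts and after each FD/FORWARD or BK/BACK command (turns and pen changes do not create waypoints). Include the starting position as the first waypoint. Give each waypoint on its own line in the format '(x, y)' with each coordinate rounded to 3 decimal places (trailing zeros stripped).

Answer: (0, 0)
(7.5, 12.99)
(15, 0)
(0, 0)
(7.5, 12.99)
(15, 0)
(5, 0)

Derivation:
Executing turtle program step by step:
Start: pos=(0,0), heading=0, pen down
RT 180: heading 0 -> 180
REPEAT 5 [
  -- iteration 1/5 --
  RT 30: heading 180 -> 150
  RT 90: heading 150 -> 60
  FD 15: (0,0) -> (7.5,12.99) [heading=60, draw]
  -- iteration 2/5 --
  RT 30: heading 60 -> 30
  RT 90: heading 30 -> 300
  FD 15: (7.5,12.99) -> (15,0) [heading=300, draw]
  -- iteration 3/5 --
  RT 30: heading 300 -> 270
  RT 90: heading 270 -> 180
  FD 15: (15,0) -> (0,0) [heading=180, draw]
  -- iteration 4/5 --
  RT 30: heading 180 -> 150
  RT 90: heading 150 -> 60
  FD 15: (0,0) -> (7.5,12.99) [heading=60, draw]
  -- iteration 5/5 --
  RT 30: heading 60 -> 30
  RT 90: heading 30 -> 300
  FD 15: (7.5,12.99) -> (15,0) [heading=300, draw]
]
RT 120: heading 300 -> 180
FD 10: (15,0) -> (5,0) [heading=180, draw]
Final: pos=(5,0), heading=180, 6 segment(s) drawn
Waypoints (7 total):
(0, 0)
(7.5, 12.99)
(15, 0)
(0, 0)
(7.5, 12.99)
(15, 0)
(5, 0)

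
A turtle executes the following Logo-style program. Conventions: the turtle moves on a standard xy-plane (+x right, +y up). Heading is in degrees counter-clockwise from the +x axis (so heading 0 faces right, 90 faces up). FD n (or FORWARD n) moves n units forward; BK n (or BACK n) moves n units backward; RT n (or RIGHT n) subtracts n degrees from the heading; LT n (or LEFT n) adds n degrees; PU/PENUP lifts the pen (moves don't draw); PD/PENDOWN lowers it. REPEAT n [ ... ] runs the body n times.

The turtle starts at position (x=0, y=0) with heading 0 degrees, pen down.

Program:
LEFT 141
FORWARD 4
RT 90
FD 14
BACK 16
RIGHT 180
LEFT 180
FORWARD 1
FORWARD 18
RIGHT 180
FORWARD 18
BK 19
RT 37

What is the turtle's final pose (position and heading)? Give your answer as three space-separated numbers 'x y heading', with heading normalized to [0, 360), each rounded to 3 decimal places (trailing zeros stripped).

Answer: 8.219 16.506 194

Derivation:
Executing turtle program step by step:
Start: pos=(0,0), heading=0, pen down
LT 141: heading 0 -> 141
FD 4: (0,0) -> (-3.109,2.517) [heading=141, draw]
RT 90: heading 141 -> 51
FD 14: (-3.109,2.517) -> (5.702,13.397) [heading=51, draw]
BK 16: (5.702,13.397) -> (-4.367,0.963) [heading=51, draw]
RT 180: heading 51 -> 231
LT 180: heading 231 -> 51
FD 1: (-4.367,0.963) -> (-3.738,1.74) [heading=51, draw]
FD 18: (-3.738,1.74) -> (7.59,15.729) [heading=51, draw]
RT 180: heading 51 -> 231
FD 18: (7.59,15.729) -> (-3.738,1.74) [heading=231, draw]
BK 19: (-3.738,1.74) -> (8.219,16.506) [heading=231, draw]
RT 37: heading 231 -> 194
Final: pos=(8.219,16.506), heading=194, 7 segment(s) drawn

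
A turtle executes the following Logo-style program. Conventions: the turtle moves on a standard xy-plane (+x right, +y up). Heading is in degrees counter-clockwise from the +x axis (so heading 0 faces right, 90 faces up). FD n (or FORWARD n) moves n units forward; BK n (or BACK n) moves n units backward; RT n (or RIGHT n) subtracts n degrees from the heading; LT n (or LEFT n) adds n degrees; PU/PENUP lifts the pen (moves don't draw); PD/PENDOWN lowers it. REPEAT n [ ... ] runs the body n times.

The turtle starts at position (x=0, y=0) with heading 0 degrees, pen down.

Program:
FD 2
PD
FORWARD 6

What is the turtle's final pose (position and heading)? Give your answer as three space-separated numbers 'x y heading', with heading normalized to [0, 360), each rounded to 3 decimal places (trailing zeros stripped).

Answer: 8 0 0

Derivation:
Executing turtle program step by step:
Start: pos=(0,0), heading=0, pen down
FD 2: (0,0) -> (2,0) [heading=0, draw]
PD: pen down
FD 6: (2,0) -> (8,0) [heading=0, draw]
Final: pos=(8,0), heading=0, 2 segment(s) drawn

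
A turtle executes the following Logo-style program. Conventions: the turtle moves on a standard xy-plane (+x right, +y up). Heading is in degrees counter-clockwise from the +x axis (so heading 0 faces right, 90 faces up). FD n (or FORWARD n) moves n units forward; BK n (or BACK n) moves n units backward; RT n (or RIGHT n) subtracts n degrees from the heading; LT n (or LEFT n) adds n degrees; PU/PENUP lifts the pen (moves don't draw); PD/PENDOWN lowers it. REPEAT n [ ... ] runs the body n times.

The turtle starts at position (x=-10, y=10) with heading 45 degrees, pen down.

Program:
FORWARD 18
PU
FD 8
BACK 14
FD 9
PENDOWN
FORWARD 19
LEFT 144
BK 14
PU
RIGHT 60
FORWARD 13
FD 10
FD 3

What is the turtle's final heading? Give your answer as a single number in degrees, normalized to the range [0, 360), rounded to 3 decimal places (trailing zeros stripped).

Executing turtle program step by step:
Start: pos=(-10,10), heading=45, pen down
FD 18: (-10,10) -> (2.728,22.728) [heading=45, draw]
PU: pen up
FD 8: (2.728,22.728) -> (8.385,28.385) [heading=45, move]
BK 14: (8.385,28.385) -> (-1.515,18.485) [heading=45, move]
FD 9: (-1.515,18.485) -> (4.849,24.849) [heading=45, move]
PD: pen down
FD 19: (4.849,24.849) -> (18.284,38.284) [heading=45, draw]
LT 144: heading 45 -> 189
BK 14: (18.284,38.284) -> (32.112,40.474) [heading=189, draw]
PU: pen up
RT 60: heading 189 -> 129
FD 13: (32.112,40.474) -> (23.931,50.577) [heading=129, move]
FD 10: (23.931,50.577) -> (17.638,58.349) [heading=129, move]
FD 3: (17.638,58.349) -> (15.75,60.68) [heading=129, move]
Final: pos=(15.75,60.68), heading=129, 3 segment(s) drawn

Answer: 129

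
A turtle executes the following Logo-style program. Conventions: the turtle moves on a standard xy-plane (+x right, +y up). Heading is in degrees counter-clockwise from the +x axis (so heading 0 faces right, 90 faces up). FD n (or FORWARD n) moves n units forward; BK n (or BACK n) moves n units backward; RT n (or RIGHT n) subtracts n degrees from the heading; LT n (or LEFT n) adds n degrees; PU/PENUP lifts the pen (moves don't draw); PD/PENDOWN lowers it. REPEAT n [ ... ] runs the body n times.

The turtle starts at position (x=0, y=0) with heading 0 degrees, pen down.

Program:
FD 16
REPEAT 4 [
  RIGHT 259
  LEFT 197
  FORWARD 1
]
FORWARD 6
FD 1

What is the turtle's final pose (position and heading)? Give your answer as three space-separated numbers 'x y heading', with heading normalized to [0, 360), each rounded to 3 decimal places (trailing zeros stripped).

Executing turtle program step by step:
Start: pos=(0,0), heading=0, pen down
FD 16: (0,0) -> (16,0) [heading=0, draw]
REPEAT 4 [
  -- iteration 1/4 --
  RT 259: heading 0 -> 101
  LT 197: heading 101 -> 298
  FD 1: (16,0) -> (16.469,-0.883) [heading=298, draw]
  -- iteration 2/4 --
  RT 259: heading 298 -> 39
  LT 197: heading 39 -> 236
  FD 1: (16.469,-0.883) -> (15.91,-1.712) [heading=236, draw]
  -- iteration 3/4 --
  RT 259: heading 236 -> 337
  LT 197: heading 337 -> 174
  FD 1: (15.91,-1.712) -> (14.916,-1.607) [heading=174, draw]
  -- iteration 4/4 --
  RT 259: heading 174 -> 275
  LT 197: heading 275 -> 112
  FD 1: (14.916,-1.607) -> (14.541,-0.68) [heading=112, draw]
]
FD 6: (14.541,-0.68) -> (12.294,4.883) [heading=112, draw]
FD 1: (12.294,4.883) -> (11.919,5.81) [heading=112, draw]
Final: pos=(11.919,5.81), heading=112, 7 segment(s) drawn

Answer: 11.919 5.81 112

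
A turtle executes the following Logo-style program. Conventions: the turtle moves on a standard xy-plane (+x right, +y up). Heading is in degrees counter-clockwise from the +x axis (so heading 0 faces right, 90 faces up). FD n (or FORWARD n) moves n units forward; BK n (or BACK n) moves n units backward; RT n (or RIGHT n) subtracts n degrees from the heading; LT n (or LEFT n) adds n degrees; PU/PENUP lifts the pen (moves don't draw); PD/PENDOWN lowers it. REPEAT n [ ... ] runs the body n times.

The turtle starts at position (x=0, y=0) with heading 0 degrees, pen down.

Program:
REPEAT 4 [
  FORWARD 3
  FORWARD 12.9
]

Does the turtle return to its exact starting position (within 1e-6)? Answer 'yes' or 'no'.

Executing turtle program step by step:
Start: pos=(0,0), heading=0, pen down
REPEAT 4 [
  -- iteration 1/4 --
  FD 3: (0,0) -> (3,0) [heading=0, draw]
  FD 12.9: (3,0) -> (15.9,0) [heading=0, draw]
  -- iteration 2/4 --
  FD 3: (15.9,0) -> (18.9,0) [heading=0, draw]
  FD 12.9: (18.9,0) -> (31.8,0) [heading=0, draw]
  -- iteration 3/4 --
  FD 3: (31.8,0) -> (34.8,0) [heading=0, draw]
  FD 12.9: (34.8,0) -> (47.7,0) [heading=0, draw]
  -- iteration 4/4 --
  FD 3: (47.7,0) -> (50.7,0) [heading=0, draw]
  FD 12.9: (50.7,0) -> (63.6,0) [heading=0, draw]
]
Final: pos=(63.6,0), heading=0, 8 segment(s) drawn

Start position: (0, 0)
Final position: (63.6, 0)
Distance = 63.6; >= 1e-6 -> NOT closed

Answer: no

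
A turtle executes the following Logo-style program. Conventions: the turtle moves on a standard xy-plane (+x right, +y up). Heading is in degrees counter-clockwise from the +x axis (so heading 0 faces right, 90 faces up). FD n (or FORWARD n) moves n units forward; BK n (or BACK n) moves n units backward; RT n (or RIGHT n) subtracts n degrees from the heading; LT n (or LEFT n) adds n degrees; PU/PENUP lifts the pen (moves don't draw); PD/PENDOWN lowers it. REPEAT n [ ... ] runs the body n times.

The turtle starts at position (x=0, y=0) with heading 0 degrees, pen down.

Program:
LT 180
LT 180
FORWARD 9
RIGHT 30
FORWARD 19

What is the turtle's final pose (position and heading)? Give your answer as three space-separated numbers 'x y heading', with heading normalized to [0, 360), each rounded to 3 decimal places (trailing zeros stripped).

Executing turtle program step by step:
Start: pos=(0,0), heading=0, pen down
LT 180: heading 0 -> 180
LT 180: heading 180 -> 0
FD 9: (0,0) -> (9,0) [heading=0, draw]
RT 30: heading 0 -> 330
FD 19: (9,0) -> (25.454,-9.5) [heading=330, draw]
Final: pos=(25.454,-9.5), heading=330, 2 segment(s) drawn

Answer: 25.454 -9.5 330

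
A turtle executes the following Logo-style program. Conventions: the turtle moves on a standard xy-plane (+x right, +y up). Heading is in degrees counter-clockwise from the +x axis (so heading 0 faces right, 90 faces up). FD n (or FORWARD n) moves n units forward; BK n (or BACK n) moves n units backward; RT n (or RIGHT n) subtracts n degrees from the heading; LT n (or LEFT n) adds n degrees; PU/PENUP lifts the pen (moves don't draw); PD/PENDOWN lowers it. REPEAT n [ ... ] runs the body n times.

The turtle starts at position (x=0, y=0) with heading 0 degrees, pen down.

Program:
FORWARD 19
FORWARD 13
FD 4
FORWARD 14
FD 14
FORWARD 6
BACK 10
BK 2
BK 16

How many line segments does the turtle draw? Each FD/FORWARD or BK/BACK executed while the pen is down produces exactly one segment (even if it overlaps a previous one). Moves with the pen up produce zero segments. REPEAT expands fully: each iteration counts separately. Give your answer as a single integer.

Executing turtle program step by step:
Start: pos=(0,0), heading=0, pen down
FD 19: (0,0) -> (19,0) [heading=0, draw]
FD 13: (19,0) -> (32,0) [heading=0, draw]
FD 4: (32,0) -> (36,0) [heading=0, draw]
FD 14: (36,0) -> (50,0) [heading=0, draw]
FD 14: (50,0) -> (64,0) [heading=0, draw]
FD 6: (64,0) -> (70,0) [heading=0, draw]
BK 10: (70,0) -> (60,0) [heading=0, draw]
BK 2: (60,0) -> (58,0) [heading=0, draw]
BK 16: (58,0) -> (42,0) [heading=0, draw]
Final: pos=(42,0), heading=0, 9 segment(s) drawn
Segments drawn: 9

Answer: 9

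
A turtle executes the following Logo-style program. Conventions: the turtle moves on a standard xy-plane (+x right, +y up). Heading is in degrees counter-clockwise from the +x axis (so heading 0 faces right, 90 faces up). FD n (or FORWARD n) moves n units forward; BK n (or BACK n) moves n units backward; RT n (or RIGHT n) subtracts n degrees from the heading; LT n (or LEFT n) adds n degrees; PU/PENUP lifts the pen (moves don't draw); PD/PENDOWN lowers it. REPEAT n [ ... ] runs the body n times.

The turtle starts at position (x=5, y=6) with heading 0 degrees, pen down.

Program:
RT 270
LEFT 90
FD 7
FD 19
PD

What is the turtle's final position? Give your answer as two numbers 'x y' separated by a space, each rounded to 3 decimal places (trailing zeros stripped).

Answer: -21 6

Derivation:
Executing turtle program step by step:
Start: pos=(5,6), heading=0, pen down
RT 270: heading 0 -> 90
LT 90: heading 90 -> 180
FD 7: (5,6) -> (-2,6) [heading=180, draw]
FD 19: (-2,6) -> (-21,6) [heading=180, draw]
PD: pen down
Final: pos=(-21,6), heading=180, 2 segment(s) drawn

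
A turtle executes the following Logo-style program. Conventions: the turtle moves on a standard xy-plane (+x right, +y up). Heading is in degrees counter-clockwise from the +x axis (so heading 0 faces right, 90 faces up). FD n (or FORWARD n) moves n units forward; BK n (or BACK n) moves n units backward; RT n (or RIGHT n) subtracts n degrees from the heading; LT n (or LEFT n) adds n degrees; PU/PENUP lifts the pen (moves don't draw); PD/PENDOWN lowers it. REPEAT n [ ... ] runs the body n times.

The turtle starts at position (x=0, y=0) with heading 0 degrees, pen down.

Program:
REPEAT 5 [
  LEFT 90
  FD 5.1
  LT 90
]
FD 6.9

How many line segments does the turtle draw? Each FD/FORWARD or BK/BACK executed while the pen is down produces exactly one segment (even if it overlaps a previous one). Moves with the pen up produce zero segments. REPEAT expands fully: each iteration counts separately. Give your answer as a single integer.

Executing turtle program step by step:
Start: pos=(0,0), heading=0, pen down
REPEAT 5 [
  -- iteration 1/5 --
  LT 90: heading 0 -> 90
  FD 5.1: (0,0) -> (0,5.1) [heading=90, draw]
  LT 90: heading 90 -> 180
  -- iteration 2/5 --
  LT 90: heading 180 -> 270
  FD 5.1: (0,5.1) -> (0,0) [heading=270, draw]
  LT 90: heading 270 -> 0
  -- iteration 3/5 --
  LT 90: heading 0 -> 90
  FD 5.1: (0,0) -> (0,5.1) [heading=90, draw]
  LT 90: heading 90 -> 180
  -- iteration 4/5 --
  LT 90: heading 180 -> 270
  FD 5.1: (0,5.1) -> (0,0) [heading=270, draw]
  LT 90: heading 270 -> 0
  -- iteration 5/5 --
  LT 90: heading 0 -> 90
  FD 5.1: (0,0) -> (0,5.1) [heading=90, draw]
  LT 90: heading 90 -> 180
]
FD 6.9: (0,5.1) -> (-6.9,5.1) [heading=180, draw]
Final: pos=(-6.9,5.1), heading=180, 6 segment(s) drawn
Segments drawn: 6

Answer: 6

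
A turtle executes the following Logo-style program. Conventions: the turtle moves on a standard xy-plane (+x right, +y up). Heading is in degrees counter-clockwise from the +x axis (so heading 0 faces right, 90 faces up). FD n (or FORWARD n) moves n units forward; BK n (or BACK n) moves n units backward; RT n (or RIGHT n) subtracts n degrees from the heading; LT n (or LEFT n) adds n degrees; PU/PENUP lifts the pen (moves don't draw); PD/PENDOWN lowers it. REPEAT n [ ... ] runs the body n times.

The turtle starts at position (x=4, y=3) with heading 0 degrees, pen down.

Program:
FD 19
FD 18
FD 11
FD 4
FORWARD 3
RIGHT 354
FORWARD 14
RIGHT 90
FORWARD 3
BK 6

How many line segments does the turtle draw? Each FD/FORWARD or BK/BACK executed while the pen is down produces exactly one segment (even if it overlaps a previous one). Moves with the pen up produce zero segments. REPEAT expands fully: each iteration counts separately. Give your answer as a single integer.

Executing turtle program step by step:
Start: pos=(4,3), heading=0, pen down
FD 19: (4,3) -> (23,3) [heading=0, draw]
FD 18: (23,3) -> (41,3) [heading=0, draw]
FD 11: (41,3) -> (52,3) [heading=0, draw]
FD 4: (52,3) -> (56,3) [heading=0, draw]
FD 3: (56,3) -> (59,3) [heading=0, draw]
RT 354: heading 0 -> 6
FD 14: (59,3) -> (72.923,4.463) [heading=6, draw]
RT 90: heading 6 -> 276
FD 3: (72.923,4.463) -> (73.237,1.48) [heading=276, draw]
BK 6: (73.237,1.48) -> (72.61,7.447) [heading=276, draw]
Final: pos=(72.61,7.447), heading=276, 8 segment(s) drawn
Segments drawn: 8

Answer: 8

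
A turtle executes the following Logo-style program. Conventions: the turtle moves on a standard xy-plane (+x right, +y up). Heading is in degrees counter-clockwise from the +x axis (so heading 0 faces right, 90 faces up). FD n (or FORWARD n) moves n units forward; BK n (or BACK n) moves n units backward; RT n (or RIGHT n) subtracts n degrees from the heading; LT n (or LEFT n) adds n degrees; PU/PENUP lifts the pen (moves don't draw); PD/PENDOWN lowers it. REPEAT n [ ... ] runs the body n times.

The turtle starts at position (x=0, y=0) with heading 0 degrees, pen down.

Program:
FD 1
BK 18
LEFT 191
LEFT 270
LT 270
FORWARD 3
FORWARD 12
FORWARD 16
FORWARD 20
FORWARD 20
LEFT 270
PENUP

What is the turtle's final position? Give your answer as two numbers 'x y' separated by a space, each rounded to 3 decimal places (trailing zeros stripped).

Executing turtle program step by step:
Start: pos=(0,0), heading=0, pen down
FD 1: (0,0) -> (1,0) [heading=0, draw]
BK 18: (1,0) -> (-17,0) [heading=0, draw]
LT 191: heading 0 -> 191
LT 270: heading 191 -> 101
LT 270: heading 101 -> 11
FD 3: (-17,0) -> (-14.055,0.572) [heading=11, draw]
FD 12: (-14.055,0.572) -> (-2.276,2.862) [heading=11, draw]
FD 16: (-2.276,2.862) -> (13.43,5.915) [heading=11, draw]
FD 20: (13.43,5.915) -> (33.063,9.731) [heading=11, draw]
FD 20: (33.063,9.731) -> (52.696,13.547) [heading=11, draw]
LT 270: heading 11 -> 281
PU: pen up
Final: pos=(52.696,13.547), heading=281, 7 segment(s) drawn

Answer: 52.696 13.547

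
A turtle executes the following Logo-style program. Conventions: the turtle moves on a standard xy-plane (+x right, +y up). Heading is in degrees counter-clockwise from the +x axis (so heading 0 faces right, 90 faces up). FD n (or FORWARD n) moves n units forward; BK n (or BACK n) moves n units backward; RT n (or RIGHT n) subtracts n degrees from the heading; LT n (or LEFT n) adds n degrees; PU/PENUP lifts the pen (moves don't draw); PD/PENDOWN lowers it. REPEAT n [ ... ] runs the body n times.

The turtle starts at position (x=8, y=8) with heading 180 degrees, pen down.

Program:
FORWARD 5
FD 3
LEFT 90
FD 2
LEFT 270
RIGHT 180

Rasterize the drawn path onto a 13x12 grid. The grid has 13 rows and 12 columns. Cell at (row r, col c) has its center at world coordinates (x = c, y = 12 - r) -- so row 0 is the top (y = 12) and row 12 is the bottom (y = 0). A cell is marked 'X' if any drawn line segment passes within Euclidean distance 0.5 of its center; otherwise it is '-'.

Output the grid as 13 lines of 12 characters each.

Segment 0: (8,8) -> (3,8)
Segment 1: (3,8) -> (0,8)
Segment 2: (0,8) -> (-0,6)

Answer: ------------
------------
------------
------------
XXXXXXXXX---
X-----------
X-----------
------------
------------
------------
------------
------------
------------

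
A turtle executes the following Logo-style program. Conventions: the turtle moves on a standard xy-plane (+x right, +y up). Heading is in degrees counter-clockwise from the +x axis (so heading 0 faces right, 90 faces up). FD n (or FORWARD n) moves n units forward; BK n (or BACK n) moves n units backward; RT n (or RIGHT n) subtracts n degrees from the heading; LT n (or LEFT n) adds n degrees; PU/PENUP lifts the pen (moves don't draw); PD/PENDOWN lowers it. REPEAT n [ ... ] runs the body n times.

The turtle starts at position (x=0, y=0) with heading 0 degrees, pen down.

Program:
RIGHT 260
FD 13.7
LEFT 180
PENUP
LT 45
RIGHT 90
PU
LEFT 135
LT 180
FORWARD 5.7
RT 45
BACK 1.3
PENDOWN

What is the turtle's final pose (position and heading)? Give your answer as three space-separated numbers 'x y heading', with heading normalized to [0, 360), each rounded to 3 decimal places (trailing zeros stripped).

Answer: -6.927 11.756 145

Derivation:
Executing turtle program step by step:
Start: pos=(0,0), heading=0, pen down
RT 260: heading 0 -> 100
FD 13.7: (0,0) -> (-2.379,13.492) [heading=100, draw]
LT 180: heading 100 -> 280
PU: pen up
LT 45: heading 280 -> 325
RT 90: heading 325 -> 235
PU: pen up
LT 135: heading 235 -> 10
LT 180: heading 10 -> 190
FD 5.7: (-2.379,13.492) -> (-7.992,12.502) [heading=190, move]
RT 45: heading 190 -> 145
BK 1.3: (-7.992,12.502) -> (-6.927,11.756) [heading=145, move]
PD: pen down
Final: pos=(-6.927,11.756), heading=145, 1 segment(s) drawn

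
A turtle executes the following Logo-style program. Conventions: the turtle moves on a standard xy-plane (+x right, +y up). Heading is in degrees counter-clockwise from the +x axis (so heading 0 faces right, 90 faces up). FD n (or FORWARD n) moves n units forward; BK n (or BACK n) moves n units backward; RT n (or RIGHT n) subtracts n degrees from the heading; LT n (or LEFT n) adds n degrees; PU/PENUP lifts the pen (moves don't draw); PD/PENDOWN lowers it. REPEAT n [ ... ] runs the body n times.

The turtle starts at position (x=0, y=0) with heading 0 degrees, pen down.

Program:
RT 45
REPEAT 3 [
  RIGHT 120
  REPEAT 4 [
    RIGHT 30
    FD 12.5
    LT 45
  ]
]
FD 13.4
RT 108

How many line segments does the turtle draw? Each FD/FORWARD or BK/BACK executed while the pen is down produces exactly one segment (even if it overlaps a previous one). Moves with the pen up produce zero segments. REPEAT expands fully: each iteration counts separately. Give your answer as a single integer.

Executing turtle program step by step:
Start: pos=(0,0), heading=0, pen down
RT 45: heading 0 -> 315
REPEAT 3 [
  -- iteration 1/3 --
  RT 120: heading 315 -> 195
  REPEAT 4 [
    -- iteration 1/4 --
    RT 30: heading 195 -> 165
    FD 12.5: (0,0) -> (-12.074,3.235) [heading=165, draw]
    LT 45: heading 165 -> 210
    -- iteration 2/4 --
    RT 30: heading 210 -> 180
    FD 12.5: (-12.074,3.235) -> (-24.574,3.235) [heading=180, draw]
    LT 45: heading 180 -> 225
    -- iteration 3/4 --
    RT 30: heading 225 -> 195
    FD 12.5: (-24.574,3.235) -> (-36.648,0) [heading=195, draw]
    LT 45: heading 195 -> 240
    -- iteration 4/4 --
    RT 30: heading 240 -> 210
    FD 12.5: (-36.648,0) -> (-47.473,-6.25) [heading=210, draw]
    LT 45: heading 210 -> 255
  ]
  -- iteration 2/3 --
  RT 120: heading 255 -> 135
  REPEAT 4 [
    -- iteration 1/4 --
    RT 30: heading 135 -> 105
    FD 12.5: (-47.473,-6.25) -> (-50.709,5.824) [heading=105, draw]
    LT 45: heading 105 -> 150
    -- iteration 2/4 --
    RT 30: heading 150 -> 120
    FD 12.5: (-50.709,5.824) -> (-56.959,16.649) [heading=120, draw]
    LT 45: heading 120 -> 165
    -- iteration 3/4 --
    RT 30: heading 165 -> 135
    FD 12.5: (-56.959,16.649) -> (-65.798,25.488) [heading=135, draw]
    LT 45: heading 135 -> 180
    -- iteration 4/4 --
    RT 30: heading 180 -> 150
    FD 12.5: (-65.798,25.488) -> (-76.623,31.738) [heading=150, draw]
    LT 45: heading 150 -> 195
  ]
  -- iteration 3/3 --
  RT 120: heading 195 -> 75
  REPEAT 4 [
    -- iteration 1/4 --
    RT 30: heading 75 -> 45
    FD 12.5: (-76.623,31.738) -> (-67.784,40.577) [heading=45, draw]
    LT 45: heading 45 -> 90
    -- iteration 2/4 --
    RT 30: heading 90 -> 60
    FD 12.5: (-67.784,40.577) -> (-61.534,51.402) [heading=60, draw]
    LT 45: heading 60 -> 105
    -- iteration 3/4 --
    RT 30: heading 105 -> 75
    FD 12.5: (-61.534,51.402) -> (-58.299,63.476) [heading=75, draw]
    LT 45: heading 75 -> 120
    -- iteration 4/4 --
    RT 30: heading 120 -> 90
    FD 12.5: (-58.299,63.476) -> (-58.299,75.976) [heading=90, draw]
    LT 45: heading 90 -> 135
  ]
]
FD 13.4: (-58.299,75.976) -> (-67.774,85.452) [heading=135, draw]
RT 108: heading 135 -> 27
Final: pos=(-67.774,85.452), heading=27, 13 segment(s) drawn
Segments drawn: 13

Answer: 13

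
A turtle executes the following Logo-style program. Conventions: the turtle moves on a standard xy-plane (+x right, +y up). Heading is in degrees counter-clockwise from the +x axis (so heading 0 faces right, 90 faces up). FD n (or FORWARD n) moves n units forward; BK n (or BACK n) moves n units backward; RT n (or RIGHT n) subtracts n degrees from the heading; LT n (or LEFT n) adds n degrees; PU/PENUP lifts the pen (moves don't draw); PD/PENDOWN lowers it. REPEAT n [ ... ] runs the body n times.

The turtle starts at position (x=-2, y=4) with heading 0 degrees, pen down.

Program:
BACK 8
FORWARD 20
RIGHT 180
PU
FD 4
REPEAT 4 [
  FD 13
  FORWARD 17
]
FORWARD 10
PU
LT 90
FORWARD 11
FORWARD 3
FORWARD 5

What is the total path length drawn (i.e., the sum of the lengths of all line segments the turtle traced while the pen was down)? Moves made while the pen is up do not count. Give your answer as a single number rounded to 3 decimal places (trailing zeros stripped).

Answer: 28

Derivation:
Executing turtle program step by step:
Start: pos=(-2,4), heading=0, pen down
BK 8: (-2,4) -> (-10,4) [heading=0, draw]
FD 20: (-10,4) -> (10,4) [heading=0, draw]
RT 180: heading 0 -> 180
PU: pen up
FD 4: (10,4) -> (6,4) [heading=180, move]
REPEAT 4 [
  -- iteration 1/4 --
  FD 13: (6,4) -> (-7,4) [heading=180, move]
  FD 17: (-7,4) -> (-24,4) [heading=180, move]
  -- iteration 2/4 --
  FD 13: (-24,4) -> (-37,4) [heading=180, move]
  FD 17: (-37,4) -> (-54,4) [heading=180, move]
  -- iteration 3/4 --
  FD 13: (-54,4) -> (-67,4) [heading=180, move]
  FD 17: (-67,4) -> (-84,4) [heading=180, move]
  -- iteration 4/4 --
  FD 13: (-84,4) -> (-97,4) [heading=180, move]
  FD 17: (-97,4) -> (-114,4) [heading=180, move]
]
FD 10: (-114,4) -> (-124,4) [heading=180, move]
PU: pen up
LT 90: heading 180 -> 270
FD 11: (-124,4) -> (-124,-7) [heading=270, move]
FD 3: (-124,-7) -> (-124,-10) [heading=270, move]
FD 5: (-124,-10) -> (-124,-15) [heading=270, move]
Final: pos=(-124,-15), heading=270, 2 segment(s) drawn

Segment lengths:
  seg 1: (-2,4) -> (-10,4), length = 8
  seg 2: (-10,4) -> (10,4), length = 20
Total = 28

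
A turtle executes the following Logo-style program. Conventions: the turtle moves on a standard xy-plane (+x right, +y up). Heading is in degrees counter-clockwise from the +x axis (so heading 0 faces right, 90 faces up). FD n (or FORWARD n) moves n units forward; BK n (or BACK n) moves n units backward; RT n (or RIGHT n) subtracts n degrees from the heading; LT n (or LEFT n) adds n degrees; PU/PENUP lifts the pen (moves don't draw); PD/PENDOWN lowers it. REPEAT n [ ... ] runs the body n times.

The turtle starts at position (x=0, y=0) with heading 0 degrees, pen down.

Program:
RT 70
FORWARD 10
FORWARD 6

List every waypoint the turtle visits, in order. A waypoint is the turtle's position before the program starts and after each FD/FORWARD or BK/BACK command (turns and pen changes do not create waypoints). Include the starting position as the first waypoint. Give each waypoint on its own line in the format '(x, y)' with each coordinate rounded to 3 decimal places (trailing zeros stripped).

Executing turtle program step by step:
Start: pos=(0,0), heading=0, pen down
RT 70: heading 0 -> 290
FD 10: (0,0) -> (3.42,-9.397) [heading=290, draw]
FD 6: (3.42,-9.397) -> (5.472,-15.035) [heading=290, draw]
Final: pos=(5.472,-15.035), heading=290, 2 segment(s) drawn
Waypoints (3 total):
(0, 0)
(3.42, -9.397)
(5.472, -15.035)

Answer: (0, 0)
(3.42, -9.397)
(5.472, -15.035)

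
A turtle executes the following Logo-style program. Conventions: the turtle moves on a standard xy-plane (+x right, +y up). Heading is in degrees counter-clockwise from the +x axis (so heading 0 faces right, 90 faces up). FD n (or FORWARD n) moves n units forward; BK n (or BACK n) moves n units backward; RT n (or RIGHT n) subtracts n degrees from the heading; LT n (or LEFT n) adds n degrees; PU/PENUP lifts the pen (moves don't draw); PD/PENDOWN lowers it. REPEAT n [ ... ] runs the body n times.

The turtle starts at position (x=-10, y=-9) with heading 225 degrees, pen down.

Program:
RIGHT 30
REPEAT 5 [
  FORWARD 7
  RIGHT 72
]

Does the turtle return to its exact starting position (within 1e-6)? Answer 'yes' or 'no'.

Executing turtle program step by step:
Start: pos=(-10,-9), heading=225, pen down
RT 30: heading 225 -> 195
REPEAT 5 [
  -- iteration 1/5 --
  FD 7: (-10,-9) -> (-16.761,-10.812) [heading=195, draw]
  RT 72: heading 195 -> 123
  -- iteration 2/5 --
  FD 7: (-16.761,-10.812) -> (-20.574,-4.941) [heading=123, draw]
  RT 72: heading 123 -> 51
  -- iteration 3/5 --
  FD 7: (-20.574,-4.941) -> (-16.169,0.499) [heading=51, draw]
  RT 72: heading 51 -> 339
  -- iteration 4/5 --
  FD 7: (-16.169,0.499) -> (-9.634,-2.01) [heading=339, draw]
  RT 72: heading 339 -> 267
  -- iteration 5/5 --
  FD 7: (-9.634,-2.01) -> (-10,-9) [heading=267, draw]
  RT 72: heading 267 -> 195
]
Final: pos=(-10,-9), heading=195, 5 segment(s) drawn

Start position: (-10, -9)
Final position: (-10, -9)
Distance = 0; < 1e-6 -> CLOSED

Answer: yes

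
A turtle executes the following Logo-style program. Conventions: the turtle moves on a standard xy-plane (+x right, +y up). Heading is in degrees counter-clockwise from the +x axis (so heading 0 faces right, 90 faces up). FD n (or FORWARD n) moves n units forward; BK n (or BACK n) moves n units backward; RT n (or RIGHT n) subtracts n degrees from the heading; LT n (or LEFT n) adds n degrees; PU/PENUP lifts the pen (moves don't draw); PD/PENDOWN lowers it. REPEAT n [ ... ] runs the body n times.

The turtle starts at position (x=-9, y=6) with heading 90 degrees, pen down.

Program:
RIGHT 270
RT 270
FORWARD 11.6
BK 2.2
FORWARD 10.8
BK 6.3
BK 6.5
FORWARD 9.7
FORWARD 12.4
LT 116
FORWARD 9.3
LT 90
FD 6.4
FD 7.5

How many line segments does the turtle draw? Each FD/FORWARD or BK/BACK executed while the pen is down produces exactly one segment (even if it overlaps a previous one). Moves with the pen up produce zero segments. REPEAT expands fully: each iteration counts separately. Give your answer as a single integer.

Answer: 10

Derivation:
Executing turtle program step by step:
Start: pos=(-9,6), heading=90, pen down
RT 270: heading 90 -> 180
RT 270: heading 180 -> 270
FD 11.6: (-9,6) -> (-9,-5.6) [heading=270, draw]
BK 2.2: (-9,-5.6) -> (-9,-3.4) [heading=270, draw]
FD 10.8: (-9,-3.4) -> (-9,-14.2) [heading=270, draw]
BK 6.3: (-9,-14.2) -> (-9,-7.9) [heading=270, draw]
BK 6.5: (-9,-7.9) -> (-9,-1.4) [heading=270, draw]
FD 9.7: (-9,-1.4) -> (-9,-11.1) [heading=270, draw]
FD 12.4: (-9,-11.1) -> (-9,-23.5) [heading=270, draw]
LT 116: heading 270 -> 26
FD 9.3: (-9,-23.5) -> (-0.641,-19.423) [heading=26, draw]
LT 90: heading 26 -> 116
FD 6.4: (-0.641,-19.423) -> (-3.447,-13.671) [heading=116, draw]
FD 7.5: (-3.447,-13.671) -> (-6.735,-6.93) [heading=116, draw]
Final: pos=(-6.735,-6.93), heading=116, 10 segment(s) drawn
Segments drawn: 10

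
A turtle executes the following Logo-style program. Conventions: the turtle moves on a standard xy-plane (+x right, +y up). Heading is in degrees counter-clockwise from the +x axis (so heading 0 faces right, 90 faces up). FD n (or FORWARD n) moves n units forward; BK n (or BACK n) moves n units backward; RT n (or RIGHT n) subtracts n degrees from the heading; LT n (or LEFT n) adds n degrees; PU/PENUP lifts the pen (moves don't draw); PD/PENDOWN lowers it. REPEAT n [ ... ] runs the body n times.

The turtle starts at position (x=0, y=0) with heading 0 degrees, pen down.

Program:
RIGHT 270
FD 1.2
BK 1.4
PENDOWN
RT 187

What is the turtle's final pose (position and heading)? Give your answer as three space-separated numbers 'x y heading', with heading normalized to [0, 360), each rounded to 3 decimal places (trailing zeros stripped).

Answer: 0 -0.2 263

Derivation:
Executing turtle program step by step:
Start: pos=(0,0), heading=0, pen down
RT 270: heading 0 -> 90
FD 1.2: (0,0) -> (0,1.2) [heading=90, draw]
BK 1.4: (0,1.2) -> (0,-0.2) [heading=90, draw]
PD: pen down
RT 187: heading 90 -> 263
Final: pos=(0,-0.2), heading=263, 2 segment(s) drawn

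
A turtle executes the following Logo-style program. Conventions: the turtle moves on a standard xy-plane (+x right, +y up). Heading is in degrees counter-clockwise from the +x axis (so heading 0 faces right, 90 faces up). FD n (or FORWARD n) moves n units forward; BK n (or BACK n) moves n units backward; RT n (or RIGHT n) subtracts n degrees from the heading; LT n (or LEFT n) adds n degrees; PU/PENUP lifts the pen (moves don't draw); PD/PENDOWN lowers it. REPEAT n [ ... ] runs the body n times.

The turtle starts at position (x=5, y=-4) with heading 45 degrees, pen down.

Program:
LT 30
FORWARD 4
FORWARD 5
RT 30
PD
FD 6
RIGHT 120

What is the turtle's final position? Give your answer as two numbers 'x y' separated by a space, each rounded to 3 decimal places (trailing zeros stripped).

Answer: 11.572 8.936

Derivation:
Executing turtle program step by step:
Start: pos=(5,-4), heading=45, pen down
LT 30: heading 45 -> 75
FD 4: (5,-4) -> (6.035,-0.136) [heading=75, draw]
FD 5: (6.035,-0.136) -> (7.329,4.693) [heading=75, draw]
RT 30: heading 75 -> 45
PD: pen down
FD 6: (7.329,4.693) -> (11.572,8.936) [heading=45, draw]
RT 120: heading 45 -> 285
Final: pos=(11.572,8.936), heading=285, 3 segment(s) drawn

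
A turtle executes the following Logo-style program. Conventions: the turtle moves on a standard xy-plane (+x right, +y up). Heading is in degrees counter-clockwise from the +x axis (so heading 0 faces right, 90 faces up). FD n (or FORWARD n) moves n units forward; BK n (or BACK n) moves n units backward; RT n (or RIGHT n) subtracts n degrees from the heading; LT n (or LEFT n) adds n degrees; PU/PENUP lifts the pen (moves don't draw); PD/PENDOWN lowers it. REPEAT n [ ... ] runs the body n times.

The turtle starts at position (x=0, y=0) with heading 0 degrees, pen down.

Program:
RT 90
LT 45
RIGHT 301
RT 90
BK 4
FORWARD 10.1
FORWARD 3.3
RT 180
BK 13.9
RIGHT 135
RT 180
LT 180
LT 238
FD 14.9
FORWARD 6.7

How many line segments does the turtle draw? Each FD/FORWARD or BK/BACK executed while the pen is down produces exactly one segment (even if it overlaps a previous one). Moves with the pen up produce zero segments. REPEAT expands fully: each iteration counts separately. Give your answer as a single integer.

Executing turtle program step by step:
Start: pos=(0,0), heading=0, pen down
RT 90: heading 0 -> 270
LT 45: heading 270 -> 315
RT 301: heading 315 -> 14
RT 90: heading 14 -> 284
BK 4: (0,0) -> (-0.968,3.881) [heading=284, draw]
FD 10.1: (-0.968,3.881) -> (1.476,-5.919) [heading=284, draw]
FD 3.3: (1.476,-5.919) -> (2.274,-9.121) [heading=284, draw]
RT 180: heading 284 -> 104
BK 13.9: (2.274,-9.121) -> (5.637,-22.608) [heading=104, draw]
RT 135: heading 104 -> 329
RT 180: heading 329 -> 149
LT 180: heading 149 -> 329
LT 238: heading 329 -> 207
FD 14.9: (5.637,-22.608) -> (-7.639,-29.372) [heading=207, draw]
FD 6.7: (-7.639,-29.372) -> (-13.609,-32.414) [heading=207, draw]
Final: pos=(-13.609,-32.414), heading=207, 6 segment(s) drawn
Segments drawn: 6

Answer: 6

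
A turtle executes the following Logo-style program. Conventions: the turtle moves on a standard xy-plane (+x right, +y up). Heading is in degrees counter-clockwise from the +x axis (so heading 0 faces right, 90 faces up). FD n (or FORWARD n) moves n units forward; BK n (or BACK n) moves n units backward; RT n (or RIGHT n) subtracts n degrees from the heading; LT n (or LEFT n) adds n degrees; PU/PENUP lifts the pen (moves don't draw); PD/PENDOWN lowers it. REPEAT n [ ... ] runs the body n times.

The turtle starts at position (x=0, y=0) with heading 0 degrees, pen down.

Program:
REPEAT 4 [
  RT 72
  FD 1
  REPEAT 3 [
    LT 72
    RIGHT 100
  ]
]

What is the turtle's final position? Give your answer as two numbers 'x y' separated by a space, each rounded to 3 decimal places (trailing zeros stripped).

Answer: -0.447 -0.615

Derivation:
Executing turtle program step by step:
Start: pos=(0,0), heading=0, pen down
REPEAT 4 [
  -- iteration 1/4 --
  RT 72: heading 0 -> 288
  FD 1: (0,0) -> (0.309,-0.951) [heading=288, draw]
  REPEAT 3 [
    -- iteration 1/3 --
    LT 72: heading 288 -> 0
    RT 100: heading 0 -> 260
    -- iteration 2/3 --
    LT 72: heading 260 -> 332
    RT 100: heading 332 -> 232
    -- iteration 3/3 --
    LT 72: heading 232 -> 304
    RT 100: heading 304 -> 204
  ]
  -- iteration 2/4 --
  RT 72: heading 204 -> 132
  FD 1: (0.309,-0.951) -> (-0.36,-0.208) [heading=132, draw]
  REPEAT 3 [
    -- iteration 1/3 --
    LT 72: heading 132 -> 204
    RT 100: heading 204 -> 104
    -- iteration 2/3 --
    LT 72: heading 104 -> 176
    RT 100: heading 176 -> 76
    -- iteration 3/3 --
    LT 72: heading 76 -> 148
    RT 100: heading 148 -> 48
  ]
  -- iteration 3/4 --
  RT 72: heading 48 -> 336
  FD 1: (-0.36,-0.208) -> (0.553,-0.615) [heading=336, draw]
  REPEAT 3 [
    -- iteration 1/3 --
    LT 72: heading 336 -> 48
    RT 100: heading 48 -> 308
    -- iteration 2/3 --
    LT 72: heading 308 -> 20
    RT 100: heading 20 -> 280
    -- iteration 3/3 --
    LT 72: heading 280 -> 352
    RT 100: heading 352 -> 252
  ]
  -- iteration 4/4 --
  RT 72: heading 252 -> 180
  FD 1: (0.553,-0.615) -> (-0.447,-0.615) [heading=180, draw]
  REPEAT 3 [
    -- iteration 1/3 --
    LT 72: heading 180 -> 252
    RT 100: heading 252 -> 152
    -- iteration 2/3 --
    LT 72: heading 152 -> 224
    RT 100: heading 224 -> 124
    -- iteration 3/3 --
    LT 72: heading 124 -> 196
    RT 100: heading 196 -> 96
  ]
]
Final: pos=(-0.447,-0.615), heading=96, 4 segment(s) drawn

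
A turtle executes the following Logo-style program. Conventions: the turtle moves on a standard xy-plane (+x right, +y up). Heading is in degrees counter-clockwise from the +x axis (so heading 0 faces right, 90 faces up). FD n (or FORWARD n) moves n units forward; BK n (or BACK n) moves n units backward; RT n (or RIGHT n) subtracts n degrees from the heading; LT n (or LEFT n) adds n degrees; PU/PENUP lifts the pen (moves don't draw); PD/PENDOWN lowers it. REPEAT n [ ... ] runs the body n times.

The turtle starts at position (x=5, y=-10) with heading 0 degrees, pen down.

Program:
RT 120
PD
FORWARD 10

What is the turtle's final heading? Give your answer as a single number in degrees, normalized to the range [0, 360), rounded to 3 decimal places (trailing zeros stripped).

Executing turtle program step by step:
Start: pos=(5,-10), heading=0, pen down
RT 120: heading 0 -> 240
PD: pen down
FD 10: (5,-10) -> (0,-18.66) [heading=240, draw]
Final: pos=(0,-18.66), heading=240, 1 segment(s) drawn

Answer: 240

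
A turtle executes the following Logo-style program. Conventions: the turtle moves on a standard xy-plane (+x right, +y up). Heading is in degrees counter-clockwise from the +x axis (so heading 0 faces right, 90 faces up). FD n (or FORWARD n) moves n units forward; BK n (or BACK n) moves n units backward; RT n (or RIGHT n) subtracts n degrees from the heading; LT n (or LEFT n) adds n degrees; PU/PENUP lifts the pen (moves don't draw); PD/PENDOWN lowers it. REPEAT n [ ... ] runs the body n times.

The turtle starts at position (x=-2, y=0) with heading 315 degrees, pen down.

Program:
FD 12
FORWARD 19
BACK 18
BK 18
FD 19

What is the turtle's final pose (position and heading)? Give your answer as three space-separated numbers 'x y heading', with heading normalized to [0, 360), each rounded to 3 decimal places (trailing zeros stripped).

Answer: 7.899 -9.899 315

Derivation:
Executing turtle program step by step:
Start: pos=(-2,0), heading=315, pen down
FD 12: (-2,0) -> (6.485,-8.485) [heading=315, draw]
FD 19: (6.485,-8.485) -> (19.92,-21.92) [heading=315, draw]
BK 18: (19.92,-21.92) -> (7.192,-9.192) [heading=315, draw]
BK 18: (7.192,-9.192) -> (-5.536,3.536) [heading=315, draw]
FD 19: (-5.536,3.536) -> (7.899,-9.899) [heading=315, draw]
Final: pos=(7.899,-9.899), heading=315, 5 segment(s) drawn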